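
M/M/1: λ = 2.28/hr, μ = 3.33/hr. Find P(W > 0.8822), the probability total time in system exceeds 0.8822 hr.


W ~ Exponential(μ−λ) for M/M/1.
μ − λ = 3.33 − 2.28 = 1.0500
P(W > t) = e^{−(μ−λ)t} = e^{−0.9263} = 0.396012

Final: 0.396012


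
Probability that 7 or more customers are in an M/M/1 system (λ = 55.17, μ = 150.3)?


ρ = 55.17/150.3 = 0.3671
P(N ≥ n) = ρ^n = 0.3671^7 = 0.0008979

Final: 0.0008979


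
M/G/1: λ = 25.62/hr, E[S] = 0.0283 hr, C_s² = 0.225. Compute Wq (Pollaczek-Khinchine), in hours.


ρ = λ·E[S] = 25.62·0.0283 = 0.7250
E[S²] = E[S]²(1+C_s²) = 0.0283²·(1+0.225) = 0.0009811
Wq = λ·E[S²]/(2(1−ρ)) = 25.62·0.0009811/(2·0.2750) = 0.04571 hr

Final: 0.04571 hr


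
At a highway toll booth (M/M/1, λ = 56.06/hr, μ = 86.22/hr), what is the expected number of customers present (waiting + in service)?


ρ = λ/μ = 56.06/86.22 = 0.6502
L = ρ/(1−ρ) = 0.6502/(1 − 0.6502) = 0.6502/0.3498 = 1.8588

Final: 1.8588


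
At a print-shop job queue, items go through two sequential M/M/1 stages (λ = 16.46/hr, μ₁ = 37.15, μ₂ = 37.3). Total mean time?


Each node sees arrival rate λ = 16.46/hr (tandem ⇒ throughput preserved).
W₁ = 1/(μ₁−λ) = 1/(37.15−16.46) = 0.04833 hr
W₂ = 1/(μ₂−λ) = 1/(37.3−16.46) = 0.04798 hr
W_total = W₁ + W₂ = 0.04833 + 0.04798 = 0.09632 hr

Final: 0.09632 hr


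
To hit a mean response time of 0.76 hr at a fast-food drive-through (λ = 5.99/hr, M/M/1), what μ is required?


W = 1/(μ−λ) ⇒ μ − λ = 1/W = 1/0.76 = 1.3158
μ = λ + 1/W = 5.99 + 1.3158 = 7.3058 per hr

Final: 7.3058 /hr


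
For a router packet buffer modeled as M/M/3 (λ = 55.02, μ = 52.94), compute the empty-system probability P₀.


a = λ/μ = 55.02/52.94 = 1.0393; ρ = a/c = 0.3464
Σ_{k=0}^{2} a^k/k! (terms k=0..2) = 1.00000 + 1.03929 + 0.54006 = 2.57935
Tail: a^3/(3!(1−ρ)) = 1.12256/(6·0.6536) = 0.28626
P₀ = 1/(2.57935 + 0.28626) = 1/2.86562 = 0.348965

Final: 0.348965


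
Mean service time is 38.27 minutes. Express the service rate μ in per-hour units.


μ = 1/(service time) in consistent units.
1 hour = 60 min, so μ = 60/38.27 = 1.5678 per hour

Final: 1.5678 /hr


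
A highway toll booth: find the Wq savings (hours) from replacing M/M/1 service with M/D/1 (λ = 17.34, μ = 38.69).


ρ = 17.34/38.69 = 0.4482
Wq(M/M/1) = ρ/(μ−λ) = 0.4482/21.35 = 0.02099 hr
Wq(M/D/1) = ρ/(2(μ−λ)) = 0.01050 hr
Savings = 0.02099 − 0.01050 = 0.01050 hr

Final: 0.01050 hr


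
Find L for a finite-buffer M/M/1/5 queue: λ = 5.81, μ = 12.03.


ρ = 5.81/12.03 = 0.4830
L = ρ[1 − (K+1)ρ^K + Kρ^(K+1)] / [(1−ρ)(1−ρ^(K+1))]
Numerator: 0.4830·(1 − 6·0.026276 + 5·0.012690) = 0.437463
Denominator: (0.5170)·(0.987310) = 0.510479
L = 0.437463/0.510479 = 0.8570

Final: 0.8570


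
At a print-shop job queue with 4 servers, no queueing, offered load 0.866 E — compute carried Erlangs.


B(4,0.866) = 0.009877 (Erlang-B)
Carried load = a(1 − B) = 0.866·(1 − 0.009877) = 0.866·0.990123 = 0.8574 E

Final: 0.8574 Erlangs


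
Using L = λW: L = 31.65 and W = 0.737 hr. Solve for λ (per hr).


λ = L/W = 31.65/0.737 = 42.9444 /hr

Final: 42.9444 /hr


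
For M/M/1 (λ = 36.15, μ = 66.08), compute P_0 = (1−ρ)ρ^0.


ρ = 36.15/66.08 = 0.5471
P_n = (1−ρ)·ρ^n = (1 − 0.5471)·0.5471^0 = 0.4529·1.000000 = 0.452936

Final: 0.452936


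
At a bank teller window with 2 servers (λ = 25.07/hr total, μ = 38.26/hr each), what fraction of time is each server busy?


ρ = λ/(cμ) = 25.07/(2·38.26) = 25.07/76.52 = 0.3276

Final: 0.3276


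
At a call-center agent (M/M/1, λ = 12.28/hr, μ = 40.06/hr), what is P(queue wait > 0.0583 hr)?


ρ = 12.28/40.06 = 0.3065
P(Wq > t) = ρ·e^{−(μ−λ)t} = 0.3065·e^{−1.6196}
= 0.3065·0.197983 = 0.060690

Final: 0.060690


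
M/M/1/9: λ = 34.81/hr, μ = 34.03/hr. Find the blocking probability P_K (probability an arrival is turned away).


ρ = λ/μ = 34.81/34.03 = 1.0229
P_K = (1−ρ)ρ^K/(1−ρ^(K+1)) = (-0.02292·1.226249)/(1 − 1.254356)
= -0.028107/-0.254356 = 0.110502

Final: 0.110502


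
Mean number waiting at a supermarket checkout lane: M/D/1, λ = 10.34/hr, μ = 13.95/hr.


ρ = 10.34/13.95 = 0.7412
M/D/1: Lq = ρ²/(2(1−ρ)) = 0.5494/(2·0.2588) = 1.06152

Final: 1.06152


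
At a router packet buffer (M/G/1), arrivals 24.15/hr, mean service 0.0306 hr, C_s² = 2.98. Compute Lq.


ρ = λ·E[S] = 24.15·0.0306 = 0.7390
Lq = ρ²(1+C_s²)/(2(1−ρ)) = 0.5461·(1+2.98)/(2·0.2610)
= 0.5461·3.9800/0.5220 = 4.16364

Final: 4.16364


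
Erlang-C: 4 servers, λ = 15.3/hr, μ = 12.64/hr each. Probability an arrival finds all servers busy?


a = λ/μ = 1.2104; ρ = a/4 = 0.3026
P₀ = 0.297011 (from M/M/c formula)
C(c,a) = [a^c/(c!(1−ρ))]·P₀ = [2.14673/(24·0.6974)]·0.297011
= 0.12826·0.297011 = 0.038095

Final: 0.038095


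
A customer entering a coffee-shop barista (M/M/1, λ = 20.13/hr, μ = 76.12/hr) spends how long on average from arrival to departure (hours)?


W = 1/(μ−λ) = 1/(76.12 − 20.13) = 1/55.99 = 0.01786 hr

Final: 0.01786 hr


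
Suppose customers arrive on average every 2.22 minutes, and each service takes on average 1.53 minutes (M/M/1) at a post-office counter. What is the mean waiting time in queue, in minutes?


λ = 60/2.22 = 27.0270 /hr
μ = 60/1.53 = 39.2157 /hr
ρ = λ/μ = 27.0270/39.2157 = 0.6892
Wq = ρ/(μ−λ) = 0.6892/(39.2157−27.0270) = 0.05654 hr
In minutes: 0.05654·60 = 3.393 min

Final: 3.393 min


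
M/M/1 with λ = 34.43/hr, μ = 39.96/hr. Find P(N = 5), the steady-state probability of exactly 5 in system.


ρ = 34.43/39.96 = 0.8616
P_n = (1−ρ)·ρ^n = (1 − 0.8616)·0.8616^5 = 0.1384·0.474851 = 0.065714

Final: 0.065714


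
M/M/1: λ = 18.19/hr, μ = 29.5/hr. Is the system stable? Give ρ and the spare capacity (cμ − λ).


Total capacity cμ = 1·29.5 = 29.50/hr
ρ = λ/(cμ) = 18.19/29.50 = 0.6166
Stable ⇔ ρ < 1: YES
Spare capacity = cμ − λ = 29.50 − 18.19 = 11.31/hr

Final: ρ = 0.6166; stable; margin = 11.31/hr


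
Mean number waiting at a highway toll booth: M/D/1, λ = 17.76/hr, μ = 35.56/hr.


ρ = 17.76/35.56 = 0.4994
M/D/1: Lq = ρ²/(2(1−ρ)) = 0.2494/(2·0.5006) = 0.24916

Final: 0.24916


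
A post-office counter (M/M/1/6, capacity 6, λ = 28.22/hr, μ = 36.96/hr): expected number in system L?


ρ = 28.22/36.96 = 0.7635
L = ρ[1 − (K+1)ρ^K + Kρ^(K+1)] / [(1−ρ)(1−ρ^(K+1))]
Numerator: 0.7635·(1 − 7·0.198130 + 6·0.151278) = 0.397613
Denominator: (0.2365)·(0.848722) = 0.200699
L = 0.397613/0.200699 = 1.9811

Final: 1.9811


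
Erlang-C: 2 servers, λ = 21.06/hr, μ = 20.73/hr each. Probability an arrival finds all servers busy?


a = λ/μ = 1.0159; ρ = a/2 = 0.5080
P₀ = 0.326296 (from M/M/c formula)
C(c,a) = [a^c/(c!(1−ρ))]·P₀ = [1.03209/(2·0.4920)]·0.326296
= 1.04879·0.326296 = 0.342215

Final: 0.342215


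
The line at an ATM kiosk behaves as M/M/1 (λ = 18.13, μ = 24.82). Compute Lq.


ρ = 18.13/24.82 = 0.7305
Lq = ρ²/(1−ρ) = 0.5336/0.2695 = 1.9796

Final: 1.9796


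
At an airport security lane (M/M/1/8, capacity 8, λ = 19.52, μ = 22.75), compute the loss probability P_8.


ρ = λ/μ = 19.52/22.75 = 0.8580
P_K = (1−ρ)ρ^K/(1−ρ^(K+1)) = (0.1420·0.293756)/(1 − 0.252049)
= 0.041707/0.747951 = 0.055762

Final: 0.055762


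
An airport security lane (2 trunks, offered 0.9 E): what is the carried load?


B(2,0.9) = 0.175705 (Erlang-B)
Carried load = a(1 − B) = 0.9·(1 − 0.175705) = 0.9·0.824295 = 0.7419 E

Final: 0.7419 Erlangs


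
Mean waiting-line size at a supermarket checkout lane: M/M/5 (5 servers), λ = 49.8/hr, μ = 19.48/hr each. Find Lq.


a = λ/μ = 2.5565; ρ = a/5 = 0.5113
P₀ = 0.075468
Lq = P₀·a^c·ρ / (c!·(1−ρ)²) = 0.075468·109.19480·0.5113/(120·0.23883)
= 0.14701

Final: 0.14701


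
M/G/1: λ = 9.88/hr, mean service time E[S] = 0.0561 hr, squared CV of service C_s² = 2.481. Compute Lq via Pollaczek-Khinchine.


ρ = λ·E[S] = 9.88·0.0561 = 0.5543
Lq = ρ²(1+C_s²)/(2(1−ρ)) = 0.3072·(1+2.481)/(2·0.4457)
= 0.3072·3.4810/0.8915 = 1.19961

Final: 1.19961


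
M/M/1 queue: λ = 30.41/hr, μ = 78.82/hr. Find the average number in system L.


ρ = λ/μ = 30.41/78.82 = 0.3858
L = ρ/(1−ρ) = 0.3858/(1 − 0.3858) = 0.3858/0.6142 = 0.6282

Final: 0.6282


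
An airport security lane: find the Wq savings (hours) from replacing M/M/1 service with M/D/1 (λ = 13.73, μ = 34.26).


ρ = 13.73/34.26 = 0.4008
Wq(M/M/1) = ρ/(μ−λ) = 0.4008/20.53 = 0.01952 hr
Wq(M/D/1) = ρ/(2(μ−λ)) = 0.009760 hr
Savings = 0.01952 − 0.009760 = 0.009760 hr

Final: 0.009760 hr


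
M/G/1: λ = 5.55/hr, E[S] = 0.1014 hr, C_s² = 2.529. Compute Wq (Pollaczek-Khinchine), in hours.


ρ = λ·E[S] = 5.55·0.1014 = 0.5628
E[S²] = E[S]²(1+C_s²) = 0.1014²·(1+2.529) = 0.036285
Wq = λ·E[S²]/(2(1−ρ)) = 5.55·0.036285/(2·0.4372) = 0.23029 hr

Final: 0.23029 hr


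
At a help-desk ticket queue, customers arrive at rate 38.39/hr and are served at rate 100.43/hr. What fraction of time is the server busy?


ρ = λ/μ = 38.39/100.43 = 0.3823

Final: 0.3823


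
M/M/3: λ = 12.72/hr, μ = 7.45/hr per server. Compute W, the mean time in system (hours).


a = 1.7074; ρ = 0.5691; P₀ = 0.164197
Lq = P₀·a^c·ρ/(c!(1−ρ)²) = 0.41756
Wq = Lq/λ = 0.41756/12.72 = 0.03283 hr
W = Wq + 1/μ = 0.03283 + 0.13423 = 0.16706 hr

Final: 0.16706 hr


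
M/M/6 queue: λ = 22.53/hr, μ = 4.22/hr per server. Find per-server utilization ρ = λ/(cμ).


ρ = λ/(cμ) = 22.53/(6·4.22) = 22.53/25.32 = 0.8898

Final: 0.8898


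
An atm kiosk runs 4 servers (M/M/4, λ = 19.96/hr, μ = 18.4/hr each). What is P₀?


a = λ/μ = 19.96/18.4 = 1.0848; ρ = a/c = 0.2712
Σ_{k=0}^{3} a^k/k! (terms k=0..3) = 1.00000 + 1.08478 + 0.58838 + 0.21275 = 2.88591
Tail: a^4/(4!(1−ρ)) = 1.38475/(24·0.7288) = 0.07917
P₀ = 1/(2.88591 + 0.07917) = 1/2.96508 = 0.337259

Final: 0.337259


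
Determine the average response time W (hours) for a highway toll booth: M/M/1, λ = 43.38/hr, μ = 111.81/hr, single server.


W = 1/(μ−λ) = 1/(111.81 − 43.38) = 1/68.43 = 0.01461 hr

Final: 0.01461 hr


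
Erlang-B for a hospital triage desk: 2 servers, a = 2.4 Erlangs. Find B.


B(c,a) = (a^c/c!) / Σ_{k=0}^{c} a^k/k!
a^2/2! = 2.880000
Σ terms (k=0..2): 1.00000 + 2.40000 + 2.88000 = 6.280000
B = 2.880000/6.280000 = 0.458599

Final: 0.458599


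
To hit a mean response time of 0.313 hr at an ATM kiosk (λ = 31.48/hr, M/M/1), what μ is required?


W = 1/(μ−λ) ⇒ μ − λ = 1/W = 1/0.313 = 3.1949
μ = λ + 1/W = 31.48 + 3.1949 = 34.6749 per hr

Final: 34.6749 /hr


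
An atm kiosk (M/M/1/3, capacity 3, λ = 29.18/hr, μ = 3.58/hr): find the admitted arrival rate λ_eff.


ρ = 8.1508; P_K = (1−ρ)ρ^3/(1−ρ^4) = 0.877512
λ_eff = λ(1 − P_K) = 29.18·(1 − 0.877512) = 29.18·0.122488 = 3.5742 /hr

Final: 3.5742 /hr


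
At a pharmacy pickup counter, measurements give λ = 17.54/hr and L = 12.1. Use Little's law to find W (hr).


W = L/λ = 12.1/17.54 = 0.6899 hr

Final: 0.6899 hr


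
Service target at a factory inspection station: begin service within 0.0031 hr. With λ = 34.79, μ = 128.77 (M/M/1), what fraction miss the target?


ρ = 34.79/128.77 = 0.2702
P(Wq > t) = ρ·e^{−(μ−λ)t} = 0.2702·e^{−0.2913}
= 0.2702·0.747263 = 0.201889

Final: 0.201889


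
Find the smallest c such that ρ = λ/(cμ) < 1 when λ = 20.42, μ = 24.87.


Stability requires cμ > λ ⇔ c > λ/μ.
λ/μ = 20.42/24.87 = 0.8211
Minimum integer c = ⌊0.8211⌋ + 1 = 1
Check: 1·24.87 = 24.87 > 20.42, while 0·24.87 = 0.00 ≤ 20.42

Final: 1 servers


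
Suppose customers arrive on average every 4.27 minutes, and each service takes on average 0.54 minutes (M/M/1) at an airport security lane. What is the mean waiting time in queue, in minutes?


λ = 60/4.27 = 14.0515 /hr
μ = 60/0.54 = 111.1111 /hr
ρ = λ/μ = 14.0515/111.1111 = 0.1265
Wq = ρ/(μ−λ) = 0.1265/(111.1111−14.0515) = 0.001303 hr
In minutes: 0.001303·60 = 0.07818 min

Final: 0.07818 min


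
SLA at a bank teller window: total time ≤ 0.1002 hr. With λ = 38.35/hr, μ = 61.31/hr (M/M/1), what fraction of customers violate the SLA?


W ~ Exponential(μ−λ) for M/M/1.
μ − λ = 61.31 − 38.35 = 22.9600
P(W > t) = e^{−(μ−λ)t} = e^{−2.3006} = 0.100200

Final: 0.100200


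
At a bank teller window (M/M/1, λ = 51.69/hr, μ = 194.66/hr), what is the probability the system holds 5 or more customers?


ρ = 51.69/194.66 = 0.2655
P(N ≥ n) = ρ^n = 0.2655^5 = 0.001320

Final: 0.001320


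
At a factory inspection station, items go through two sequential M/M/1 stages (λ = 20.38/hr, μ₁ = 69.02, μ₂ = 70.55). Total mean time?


Each node sees arrival rate λ = 20.38/hr (tandem ⇒ throughput preserved).
W₁ = 1/(μ₁−λ) = 1/(69.02−20.38) = 0.02056 hr
W₂ = 1/(μ₂−λ) = 1/(70.55−20.38) = 0.01993 hr
W_total = W₁ + W₂ = 0.02056 + 0.01993 = 0.04049 hr

Final: 0.04049 hr


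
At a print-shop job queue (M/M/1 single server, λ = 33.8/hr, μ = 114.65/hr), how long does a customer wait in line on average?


ρ = 33.8/114.65 = 0.2948
Wq = ρ/(μ−λ) = 0.2948/(114.65 − 33.8) = 0.2948/80.85 = 0.003646 hr

Final: 0.003646 hr


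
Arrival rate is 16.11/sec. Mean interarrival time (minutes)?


Mean interarrival time = 1/λ = 1/16.11 second = 0.06207 second
In minutes: 0.06207 × 0.0166667 = 0.001035 min

Final: 0.001035 min


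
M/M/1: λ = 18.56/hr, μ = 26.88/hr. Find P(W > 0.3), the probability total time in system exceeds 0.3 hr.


W ~ Exponential(μ−λ) for M/M/1.
μ − λ = 26.88 − 18.56 = 8.3200
P(W > t) = e^{−(μ−λ)t} = e^{−2.4960} = 0.082414

Final: 0.082414


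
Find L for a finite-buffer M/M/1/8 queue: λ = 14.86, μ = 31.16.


ρ = 14.86/31.16 = 0.4769
L = ρ[1 − (K+1)ρ^K + Kρ^(K+1)] / [(1−ρ)(1−ρ^(K+1))]
Numerator: 0.4769·(1 − 9·0.002675 + 8·0.001276) = 0.470278
Denominator: (0.5231)·(0.998724) = 0.522439
L = 0.470278/0.522439 = 0.9002

Final: 0.9002


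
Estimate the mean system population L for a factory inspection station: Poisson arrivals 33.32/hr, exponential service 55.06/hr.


ρ = λ/μ = 33.32/55.06 = 0.6052
L = ρ/(1−ρ) = 0.6052/(1 − 0.6052) = 0.6052/0.3948 = 1.5327

Final: 1.5327


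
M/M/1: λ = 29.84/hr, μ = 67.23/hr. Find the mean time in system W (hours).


W = 1/(μ−λ) = 1/(67.23 − 29.84) = 1/37.39 = 0.02675 hr

Final: 0.02675 hr


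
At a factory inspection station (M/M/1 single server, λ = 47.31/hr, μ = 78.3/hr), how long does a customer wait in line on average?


ρ = 47.31/78.3 = 0.6042
Wq = ρ/(μ−λ) = 0.6042/(78.3 − 47.31) = 0.6042/30.99 = 0.01950 hr

Final: 0.01950 hr


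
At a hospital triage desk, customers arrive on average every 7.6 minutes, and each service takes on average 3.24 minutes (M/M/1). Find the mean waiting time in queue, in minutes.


λ = 60/7.6 = 7.8947 /hr
μ = 60/3.24 = 18.5185 /hr
ρ = λ/μ = 7.8947/18.5185 = 0.4263
Wq = ρ/(μ−λ) = 0.4263/(18.5185−7.8947) = 0.04013 hr
In minutes: 0.04013·60 = 2.408 min

Final: 2.408 min


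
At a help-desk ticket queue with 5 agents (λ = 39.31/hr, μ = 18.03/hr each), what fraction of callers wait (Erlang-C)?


a = λ/μ = 2.1803; ρ = a/5 = 0.4361
P₀ = 0.111685 (from M/M/c formula)
C(c,a) = [a^c/(c!(1−ρ))]·P₀ = [49.26478/(120·0.5639)]·0.111685
= 0.72797·0.111685 = 0.081303

Final: 0.081303


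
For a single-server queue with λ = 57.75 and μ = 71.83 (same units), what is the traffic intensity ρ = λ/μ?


ρ = λ/μ = 57.75/71.83 = 0.8040

Final: 0.8040


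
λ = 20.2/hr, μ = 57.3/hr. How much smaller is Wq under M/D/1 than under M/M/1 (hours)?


ρ = 20.2/57.3 = 0.3525
Wq(M/M/1) = ρ/(μ−λ) = 0.3525/37.10 = 0.009502 hr
Wq(M/D/1) = ρ/(2(μ−λ)) = 0.004751 hr
Savings = 0.009502 − 0.004751 = 0.004751 hr

Final: 0.004751 hr


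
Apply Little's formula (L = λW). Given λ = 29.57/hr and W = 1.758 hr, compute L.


L = λW = 29.57·1.758 = 51.9841

Final: 51.9841


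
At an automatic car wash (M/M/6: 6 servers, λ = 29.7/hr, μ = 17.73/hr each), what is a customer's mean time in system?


a = 1.6751; ρ = 0.2792; P₀ = 0.187191
Lq = P₀·a^c·ρ/(c!(1−ρ)²) = 0.003087
Wq = Lq/λ = 0.003087/29.7 = 0.0001039 hr
W = Wq + 1/μ = 0.0001039 + 0.05640 = 0.05651 hr

Final: 0.05651 hr


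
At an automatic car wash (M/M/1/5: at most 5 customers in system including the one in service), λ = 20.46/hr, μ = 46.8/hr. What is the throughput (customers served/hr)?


ρ = 0.4372; P_K = (1−ρ)ρ^5/(1−ρ^6) = 0.009051
λ_eff = λ(1 − P_K) = 20.46·(1 − 0.009051) = 20.46·0.990949 = 20.2748 /hr

Final: 20.2748 /hr


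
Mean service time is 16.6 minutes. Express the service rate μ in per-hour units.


μ = 1/(service time) in consistent units.
1 hour = 60 min, so μ = 60/16.6 = 3.6145 per hour

Final: 3.6145 /hr


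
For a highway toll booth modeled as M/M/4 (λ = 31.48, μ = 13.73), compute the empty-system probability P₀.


a = λ/μ = 31.48/13.73 = 2.2928; ρ = a/c = 0.5732
Σ_{k=0}^{3} a^k/k! (terms k=0..3) = 1.00000 + 2.29279 + 2.62844 + 2.00882 = 7.93005
Tail: a^4/(4!(1−ρ)) = 27.63483/(24·0.4268) = 2.69785
P₀ = 1/(7.93005 + 2.69785) = 1/10.62791 = 0.094092

Final: 0.094092


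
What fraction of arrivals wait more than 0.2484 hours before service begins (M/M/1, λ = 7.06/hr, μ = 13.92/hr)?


ρ = 7.06/13.92 = 0.5072
P(Wq > t) = ρ·e^{−(μ−λ)t} = 0.5072·e^{−1.7040}
= 0.5072·0.181950 = 0.092282

Final: 0.092282


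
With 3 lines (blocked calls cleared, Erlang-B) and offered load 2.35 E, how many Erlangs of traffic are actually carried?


B(3,2.35) = 0.261412 (Erlang-B)
Carried load = a(1 − B) = 2.35·(1 − 0.261412) = 2.35·0.738588 = 1.7357 E

Final: 1.7357 Erlangs


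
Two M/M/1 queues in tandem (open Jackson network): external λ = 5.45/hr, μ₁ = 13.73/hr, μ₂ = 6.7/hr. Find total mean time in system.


Each node sees arrival rate λ = 5.45/hr (tandem ⇒ throughput preserved).
W₁ = 1/(μ₁−λ) = 1/(13.73−5.45) = 0.12077 hr
W₂ = 1/(μ₂−λ) = 1/(6.7−5.45) = 0.80000 hr
W_total = W₁ + W₂ = 0.12077 + 0.80000 = 0.92077 hr

Final: 0.92077 hr


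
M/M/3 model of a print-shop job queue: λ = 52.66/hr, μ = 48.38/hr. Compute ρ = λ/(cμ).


ρ = λ/(cμ) = 52.66/(3·48.38) = 52.66/145.14 = 0.3628

Final: 0.3628


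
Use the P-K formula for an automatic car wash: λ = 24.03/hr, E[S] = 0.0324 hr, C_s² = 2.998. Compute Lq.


ρ = λ·E[S] = 24.03·0.0324 = 0.7786
Lq = ρ²(1+C_s²)/(2(1−ρ)) = 0.6062·(1+2.998)/(2·0.2214)
= 0.6062·3.9980/0.4429 = 5.47240

Final: 5.47240


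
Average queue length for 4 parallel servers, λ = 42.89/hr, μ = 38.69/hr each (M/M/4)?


a = λ/μ = 1.1086; ρ = a/4 = 0.2771
P₀ = 0.329261
Lq = P₀·a^c·ρ / (c!·(1−ρ)²) = 0.329261·1.51018·0.2771/(24·0.52253)
= 0.01099

Final: 0.01099


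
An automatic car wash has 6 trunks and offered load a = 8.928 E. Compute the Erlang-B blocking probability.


B(c,a) = (a^c/c!) / Σ_{k=0}^{c} a^k/k!
a^6/6! = 703.384175
Σ terms (k=0..6): 1.00000 + 8.92800 + 39.85459 + 118.60727 + 264.73142 + 472.70442 + 703.38417 = 1609.209869
B = 703.384175/1609.209869 = 0.437099

Final: 0.437099


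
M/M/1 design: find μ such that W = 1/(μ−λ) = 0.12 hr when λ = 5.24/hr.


W = 1/(μ−λ) ⇒ μ − λ = 1/W = 1/0.12 = 8.3333
μ = λ + 1/W = 5.24 + 8.3333 = 13.5733 per hr

Final: 13.5733 /hr


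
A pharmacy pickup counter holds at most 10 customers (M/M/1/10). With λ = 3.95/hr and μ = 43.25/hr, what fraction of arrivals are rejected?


ρ = λ/μ = 3.95/43.25 = 0.09133
P_K = (1−ρ)ρ^K/(1−ρ^(K+1)) = (0.9087·4.037e-11)/(1 − 3.687e-12)
= 3.669e-11/1.000000 = 3.669e-11

Final: 3.669e-11


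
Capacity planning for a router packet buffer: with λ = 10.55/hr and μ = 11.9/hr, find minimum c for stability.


Stability requires cμ > λ ⇔ c > λ/μ.
λ/μ = 10.55/11.9 = 0.8866
Minimum integer c = ⌊0.8866⌋ + 1 = 1
Check: 1·11.9 = 11.90 > 10.55, while 0·11.9 = 0.00 ≤ 10.55

Final: 1 servers


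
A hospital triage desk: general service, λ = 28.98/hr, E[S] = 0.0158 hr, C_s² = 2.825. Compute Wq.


ρ = λ·E[S] = 28.98·0.0158 = 0.4579
E[S²] = E[S]²(1+C_s²) = 0.0158²·(1+2.825) = 0.0009549
Wq = λ·E[S²]/(2(1−ρ)) = 28.98·0.0009549/(2·0.5421) = 0.02552 hr

Final: 0.02552 hr


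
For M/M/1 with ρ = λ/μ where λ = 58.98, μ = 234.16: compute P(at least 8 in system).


ρ = 58.98/234.16 = 0.2519
P(N ≥ n) = ρ^n = 0.2519^8 = 0.00001620

Final: 0.00001620


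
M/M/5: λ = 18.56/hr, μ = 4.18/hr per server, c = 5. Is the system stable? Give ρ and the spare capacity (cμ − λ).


Total capacity cμ = 5·4.18 = 20.90/hr
ρ = λ/(cμ) = 18.56/20.90 = 0.8880
Stable ⇔ ρ < 1: YES
Spare capacity = cμ − λ = 20.90 − 18.56 = 2.34/hr

Final: ρ = 0.8880; stable; margin = 2.34/hr


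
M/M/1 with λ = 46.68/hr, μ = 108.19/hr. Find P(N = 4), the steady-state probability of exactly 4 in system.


ρ = 46.68/108.19 = 0.4315
P_n = (1−ρ)·ρ^n = (1 − 0.4315)·0.4315^4 = 0.5685·0.034656 = 0.019703

Final: 0.019703


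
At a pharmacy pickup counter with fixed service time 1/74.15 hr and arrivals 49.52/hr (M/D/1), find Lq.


ρ = 49.52/74.15 = 0.6678
M/D/1: Lq = ρ²/(2(1−ρ)) = 0.4460/(2·0.3322) = 0.67136

Final: 0.67136


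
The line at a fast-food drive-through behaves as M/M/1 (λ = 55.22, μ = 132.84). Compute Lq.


ρ = 55.22/132.84 = 0.4157
Lq = ρ²/(1−ρ) = 0.1728/0.5843 = 0.2957

Final: 0.2957


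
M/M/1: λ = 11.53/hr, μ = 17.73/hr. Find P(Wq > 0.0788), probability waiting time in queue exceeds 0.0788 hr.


ρ = 11.53/17.73 = 0.6503
P(Wq > t) = ρ·e^{−(μ−λ)t} = 0.6503·e^{−0.4886}
= 0.6503·0.613509 = 0.398971

Final: 0.398971


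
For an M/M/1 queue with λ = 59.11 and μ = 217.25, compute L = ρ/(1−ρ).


ρ = λ/μ = 59.11/217.25 = 0.2721
L = ρ/(1−ρ) = 0.2721/(1 − 0.2721) = 0.2721/0.7279 = 0.3738

Final: 0.3738


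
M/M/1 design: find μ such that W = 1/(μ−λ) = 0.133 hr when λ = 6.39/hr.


W = 1/(μ−λ) ⇒ μ − λ = 1/W = 1/0.133 = 7.5188
μ = λ + 1/W = 6.39 + 7.5188 = 13.9088 per hr

Final: 13.9088 /hr


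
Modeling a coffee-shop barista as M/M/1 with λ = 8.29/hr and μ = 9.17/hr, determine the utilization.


ρ = λ/μ = 8.29/9.17 = 0.9040

Final: 0.9040


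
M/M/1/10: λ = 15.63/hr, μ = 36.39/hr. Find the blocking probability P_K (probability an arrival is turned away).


ρ = λ/μ = 15.63/36.39 = 0.4295
P_K = (1−ρ)ρ^K/(1−ρ^(K+1)) = (0.5705·0.0002137)/(1 − 0.00009178)
= 0.0001219/0.999908 = 0.0001219

Final: 0.0001219


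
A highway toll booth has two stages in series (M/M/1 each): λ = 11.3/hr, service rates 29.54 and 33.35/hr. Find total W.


Each node sees arrival rate λ = 11.3/hr (tandem ⇒ throughput preserved).
W₁ = 1/(μ₁−λ) = 1/(29.54−11.3) = 0.05482 hr
W₂ = 1/(μ₂−λ) = 1/(33.35−11.3) = 0.04535 hr
W_total = W₁ + W₂ = 0.05482 + 0.04535 = 0.10018 hr

Final: 0.10018 hr


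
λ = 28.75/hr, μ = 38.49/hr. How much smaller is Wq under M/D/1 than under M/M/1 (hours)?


ρ = 28.75/38.49 = 0.7469
Wq(M/M/1) = ρ/(μ−λ) = 0.7469/9.74 = 0.07669 hr
Wq(M/D/1) = ρ/(2(μ−λ)) = 0.03834 hr
Savings = 0.07669 − 0.03834 = 0.03834 hr

Final: 0.03834 hr


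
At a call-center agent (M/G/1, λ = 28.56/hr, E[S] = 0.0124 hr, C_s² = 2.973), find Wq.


ρ = λ·E[S] = 28.56·0.0124 = 0.3541
E[S²] = E[S]²(1+C_s²) = 0.0124²·(1+2.973) = 0.0006109
Wq = λ·E[S²]/(2(1−ρ)) = 28.56·0.0006109/(2·0.6459) = 0.01351 hr

Final: 0.01351 hr


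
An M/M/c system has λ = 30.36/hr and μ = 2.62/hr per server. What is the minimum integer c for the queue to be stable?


Stability requires cμ > λ ⇔ c > λ/μ.
λ/μ = 30.36/2.62 = 11.5878
Minimum integer c = ⌊11.5878⌋ + 1 = 12
Check: 12·2.62 = 31.44 > 30.36, while 11·2.62 = 28.82 ≤ 30.36

Final: 12 servers


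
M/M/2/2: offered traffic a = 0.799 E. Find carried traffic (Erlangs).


B(2,0.799) = 0.150694 (Erlang-B)
Carried load = a(1 − B) = 0.799·(1 − 0.150694) = 0.799·0.849306 = 0.6786 E

Final: 0.6786 Erlangs


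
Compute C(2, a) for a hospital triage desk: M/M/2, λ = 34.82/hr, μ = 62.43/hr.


a = λ/μ = 0.5577; ρ = a/2 = 0.2789
P₀ = 0.563878 (from M/M/c formula)
C(c,a) = [a^c/(c!(1−ρ))]·P₀ = [0.31108/(2·0.7211)]·0.563878
= 0.21569·0.563878 = 0.121622

Final: 0.121622


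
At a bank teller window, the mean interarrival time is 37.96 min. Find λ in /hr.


λ = 1/(interarrival time) in consistent units.
1 hour = 60 min, so λ = 60/37.96 = 1.5806 per hour

Final: 1.5806 /hr


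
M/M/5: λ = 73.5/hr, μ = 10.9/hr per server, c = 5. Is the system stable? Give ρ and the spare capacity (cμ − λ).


Total capacity cμ = 5·10.9 = 54.50/hr
ρ = λ/(cμ) = 73.5/54.50 = 1.3486
Stable ⇔ ρ < 1: NO
Spare capacity = cμ − λ = 54.50 − 73.5 = -19.00/hr

Final: ρ = 1.3486; unstable; margin = -19.00/hr


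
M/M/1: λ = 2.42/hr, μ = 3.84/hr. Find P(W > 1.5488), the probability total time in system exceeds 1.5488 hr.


W ~ Exponential(μ−λ) for M/M/1.
μ − λ = 3.84 − 2.42 = 1.4200
P(W > t) = e^{−(μ−λ)t} = e^{−2.1993} = 0.110881

Final: 0.110881


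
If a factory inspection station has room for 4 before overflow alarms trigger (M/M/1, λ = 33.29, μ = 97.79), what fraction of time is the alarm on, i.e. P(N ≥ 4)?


ρ = 33.29/97.79 = 0.3404
P(N ≥ n) = ρ^n = 0.3404^4 = 0.013430

Final: 0.013430


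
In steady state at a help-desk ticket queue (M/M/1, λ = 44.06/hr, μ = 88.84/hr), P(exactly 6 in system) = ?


ρ = 44.06/88.84 = 0.4959
P_n = (1−ρ)·ρ^n = (1 − 0.4959)·0.4959^6 = 0.5041·0.014880 = 0.007501

Final: 0.007501


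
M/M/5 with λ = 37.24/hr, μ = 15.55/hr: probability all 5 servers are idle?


a = λ/μ = 37.24/15.55 = 2.3949; ρ = a/c = 0.4790
Σ_{k=0}^{4} a^k/k! (terms k=0..4) = 1.00000 + 2.39486 + 2.86767 + 2.28922 + 1.37058 = 9.92232
Tail: a^5/(5!(1−ρ)) = 78.77645/(120·0.5210) = 1.25995
P₀ = 1/(9.92232 + 1.25995) = 1/11.18227 = 0.089427

Final: 0.089427


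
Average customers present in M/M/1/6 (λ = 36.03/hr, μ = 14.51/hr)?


ρ = 36.03/14.51 = 2.4831
L = ρ[1 − (K+1)ρ^K + Kρ^(K+1)] / [(1−ρ)(1−ρ^(K+1))]
Numerator: 2.4831·(1 − 7·234.412679 + 6·582.073661) = 4600.102846
Denominator: (-1.4831)·(-581.073661) = 861.799117
L = 4600.102846/861.799117 = 5.3378

Final: 5.3378


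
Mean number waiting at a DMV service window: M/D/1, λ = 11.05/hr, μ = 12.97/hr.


ρ = 11.05/12.97 = 0.8520
M/D/1: Lq = ρ²/(2(1−ρ)) = 0.7258/(2·0.1480) = 2.45162

Final: 2.45162


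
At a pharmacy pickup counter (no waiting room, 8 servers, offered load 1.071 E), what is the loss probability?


B(c,a) = (a^c/c!) / Σ_{k=0}^{c} a^k/k!
a^8/8! = 0.00004293
Σ terms (k=0..8): 1.00000 + 1.07100 + 0.57352 + 0.20475 + 0.05482 + 0.01174 + 0.002096 + 0.0003207 + 0.00004293 = 2.918291
B = 0.00004293/2.918291 = 0.00001471

Final: 0.00001471


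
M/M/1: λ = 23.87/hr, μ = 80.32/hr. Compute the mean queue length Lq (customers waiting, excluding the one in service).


ρ = 23.87/80.32 = 0.2972
Lq = ρ²/(1−ρ) = 0.08832/0.7028 = 0.1257

Final: 0.1257


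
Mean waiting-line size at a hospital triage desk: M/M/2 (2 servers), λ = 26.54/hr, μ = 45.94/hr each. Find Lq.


a = λ/μ = 0.5777; ρ = a/2 = 0.2889
P₀ = 0.551765
Lq = P₀·a^c·ρ / (c!·(1−ρ)²) = 0.551765·0.33375·0.2889/(2·0.50573)
= 0.05259

Final: 0.05259


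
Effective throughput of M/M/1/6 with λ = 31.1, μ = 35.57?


ρ = 0.8743; P_K = (1−ρ)ρ^6/(1−ρ^7) = 0.092126
λ_eff = λ(1 − P_K) = 31.1·(1 − 0.092126) = 31.1·0.907874 = 28.2349 /hr

Final: 28.2349 /hr


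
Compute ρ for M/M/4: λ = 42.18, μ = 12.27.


ρ = λ/(cμ) = 42.18/(4·12.27) = 42.18/49.08 = 0.8594

Final: 0.8594


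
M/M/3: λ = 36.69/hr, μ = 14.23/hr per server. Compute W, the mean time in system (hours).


a = 2.5784; ρ = 0.8595; P₀ = 0.036726
Lq = P₀·a^c·ρ/(c!(1−ρ)²) = 4.56486
Wq = Lq/λ = 4.56486/36.69 = 0.12442 hr
W = Wq + 1/μ = 0.12442 + 0.07027 = 0.19469 hr

Final: 0.19469 hr


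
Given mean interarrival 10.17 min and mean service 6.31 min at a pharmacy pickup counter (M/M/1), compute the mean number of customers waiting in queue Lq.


λ = 60/10.17 = 5.8997 /hr
μ = 60/6.31 = 9.5087 /hr
ρ = λ/μ = 5.8997/9.5087 = 0.6205
Lq = ρ²/(1−ρ) = 0.3850/0.3795 = 1.0143

Final: 1.0143


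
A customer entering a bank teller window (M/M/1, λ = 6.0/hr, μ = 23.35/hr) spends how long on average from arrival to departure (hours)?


W = 1/(μ−λ) = 1/(23.35 − 6.0) = 1/17.35 = 0.05764 hr

Final: 0.05764 hr


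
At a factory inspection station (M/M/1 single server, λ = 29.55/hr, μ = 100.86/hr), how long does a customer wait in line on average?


ρ = 29.55/100.86 = 0.2930
Wq = ρ/(μ−λ) = 0.2930/(100.86 − 29.55) = 0.2930/71.31 = 0.004109 hr

Final: 0.004109 hr


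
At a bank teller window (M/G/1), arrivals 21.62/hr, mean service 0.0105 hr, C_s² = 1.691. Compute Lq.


ρ = λ·E[S] = 21.62·0.0105 = 0.2270
Lq = ρ²(1+C_s²)/(2(1−ρ)) = 0.05153·(1+1.691)/(2·0.7730)
= 0.05153·2.6910/1.5460 = 0.08970

Final: 0.08970


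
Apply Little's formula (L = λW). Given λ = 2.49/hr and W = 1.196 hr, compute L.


L = λW = 2.49·1.196 = 2.9780

Final: 2.9780


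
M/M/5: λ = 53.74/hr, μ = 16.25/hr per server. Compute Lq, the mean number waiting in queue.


a = λ/μ = 3.3071; ρ = a/5 = 0.6614
P₀ = 0.032762
Lq = P₀·a^c·ρ / (c!·(1−ρ)²) = 0.032762·395.56830·0.6614/(120·0.11464)
= 0.62309

Final: 0.62309


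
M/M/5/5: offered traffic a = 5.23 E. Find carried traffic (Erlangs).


B(5,5.23) = 0.303243 (Erlang-B)
Carried load = a(1 − B) = 5.23·(1 − 0.303243) = 5.23·0.696757 = 3.6440 E

Final: 3.6440 Erlangs


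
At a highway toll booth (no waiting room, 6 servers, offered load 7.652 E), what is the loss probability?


B(c,a) = (a^c/c!) / Σ_{k=0}^{c} a^k/k!
a^6/6! = 278.815730
Σ terms (k=0..6): 1.00000 + 7.65200 + 29.27655 + 74.67473 + 142.85275 + 218.62185 + 278.81573 = 752.893605
B = 278.815730/752.893605 = 0.370326

Final: 0.370326


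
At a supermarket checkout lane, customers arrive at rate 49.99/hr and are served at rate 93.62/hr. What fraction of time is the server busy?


ρ = λ/μ = 49.99/93.62 = 0.5340

Final: 0.5340


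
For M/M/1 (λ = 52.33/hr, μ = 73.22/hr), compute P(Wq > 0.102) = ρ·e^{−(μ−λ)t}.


ρ = 52.33/73.22 = 0.7147
P(Wq > t) = ρ·e^{−(μ−λ)t} = 0.7147·e^{−2.1308}
= 0.7147·0.118745 = 0.084866

Final: 0.084866


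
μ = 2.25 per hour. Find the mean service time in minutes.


Mean service time = 1/μ = 1/2.25 hour = 0.44444 hour
In minutes: 0.44444 × 60 = 26.6667 min

Final: 26.6667 min


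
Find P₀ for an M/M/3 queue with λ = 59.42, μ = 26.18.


a = λ/μ = 59.42/26.18 = 2.2697; ρ = a/c = 0.7566
Σ_{k=0}^{2} a^k/k! (terms k=0..2) = 1.00000 + 2.26967 + 2.57570 = 5.84538
Tail: a^3/(3!(1−ρ)) = 11.69201/(6·0.2434) = 8.00462
P₀ = 1/(5.84538 + 8.00462) = 1/13.85000 = 0.072202

Final: 0.072202


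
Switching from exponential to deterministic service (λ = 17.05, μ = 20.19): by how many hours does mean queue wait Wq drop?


ρ = 17.05/20.19 = 0.8445
Wq(M/M/1) = ρ/(μ−λ) = 0.8445/3.14 = 0.26894 hr
Wq(M/D/1) = ρ/(2(μ−λ)) = 0.13447 hr
Savings = 0.26894 − 0.13447 = 0.13447 hr

Final: 0.13447 hr


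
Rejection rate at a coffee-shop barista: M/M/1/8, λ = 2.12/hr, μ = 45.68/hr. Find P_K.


ρ = λ/μ = 2.12/45.68 = 0.04641
P_K = (1−ρ)ρ^K/(1−ρ^(K+1)) = (0.9536·2.152e-11)/(1 − 9.988e-13)
= 2.052e-11/1.000000 = 2.052e-11

Final: 2.052e-11


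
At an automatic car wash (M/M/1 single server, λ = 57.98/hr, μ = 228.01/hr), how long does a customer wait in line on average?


ρ = 57.98/228.01 = 0.2543
Wq = ρ/(μ−λ) = 0.2543/(228.01 − 57.98) = 0.2543/170.03 = 0.001496 hr

Final: 0.001496 hr


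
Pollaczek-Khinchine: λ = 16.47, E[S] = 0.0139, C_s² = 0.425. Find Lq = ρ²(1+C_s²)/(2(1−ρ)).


ρ = λ·E[S] = 16.47·0.0139 = 0.2289
Lq = ρ²(1+C_s²)/(2(1−ρ)) = 0.05241·(1+0.425)/(2·0.7711)
= 0.05241·1.4250/1.5421 = 0.04843

Final: 0.04843


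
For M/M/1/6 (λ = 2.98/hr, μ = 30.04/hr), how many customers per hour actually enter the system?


ρ = 0.09920; P_K = (1−ρ)ρ^6/(1−ρ^7) = 0.0000008585
λ_eff = λ(1 − P_K) = 2.98·(1 − 0.0000008585) = 2.98·0.999999 = 2.9800 /hr

Final: 2.9800 /hr


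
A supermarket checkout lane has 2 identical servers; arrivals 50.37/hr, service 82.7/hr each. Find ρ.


ρ = λ/(cμ) = 50.37/(2·82.7) = 50.37/165.40 = 0.3045

Final: 0.3045


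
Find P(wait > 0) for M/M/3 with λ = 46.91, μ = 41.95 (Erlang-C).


a = λ/μ = 1.1182; ρ = a/3 = 0.3727
P₀ = 0.321027 (from M/M/c formula)
C(c,a) = [a^c/(c!(1−ρ))]·P₀ = [1.39830/(6·0.6273)]·0.321027
= 0.37154·0.321027 = 0.119274

Final: 0.119274


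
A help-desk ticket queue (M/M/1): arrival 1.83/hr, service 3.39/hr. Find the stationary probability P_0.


ρ = 1.83/3.39 = 0.5398
P_n = (1−ρ)·ρ^n = (1 − 0.5398)·0.5398^0 = 0.4602·1.000000 = 0.460177

Final: 0.460177


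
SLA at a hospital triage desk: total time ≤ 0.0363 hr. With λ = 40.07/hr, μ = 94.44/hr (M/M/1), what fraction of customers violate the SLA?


W ~ Exponential(μ−λ) for M/M/1.
μ − λ = 94.44 − 40.07 = 54.3700
P(W > t) = e^{−(μ−λ)t} = e^{−1.9736} = 0.138951

Final: 0.138951


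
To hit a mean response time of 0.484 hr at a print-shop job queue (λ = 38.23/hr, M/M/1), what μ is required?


W = 1/(μ−λ) ⇒ μ − λ = 1/W = 1/0.484 = 2.0661
μ = λ + 1/W = 38.23 + 2.0661 = 40.2961 per hr

Final: 40.2961 /hr


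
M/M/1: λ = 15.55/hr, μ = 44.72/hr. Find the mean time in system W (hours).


W = 1/(μ−λ) = 1/(44.72 − 15.55) = 1/29.17 = 0.03428 hr

Final: 0.03428 hr


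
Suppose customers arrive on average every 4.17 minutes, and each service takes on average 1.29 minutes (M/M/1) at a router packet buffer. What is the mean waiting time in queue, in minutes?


λ = 60/4.17 = 14.3885 /hr
μ = 60/1.29 = 46.5116 /hr
ρ = λ/μ = 14.3885/46.5116 = 0.3094
Wq = ρ/(μ−λ) = 0.3094/(46.5116−14.3885) = 0.009630 hr
In minutes: 0.009630·60 = 0.5778 min

Final: 0.5778 min


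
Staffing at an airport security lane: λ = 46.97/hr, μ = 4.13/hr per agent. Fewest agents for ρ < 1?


Stability requires cμ > λ ⇔ c > λ/μ.
λ/μ = 46.97/4.13 = 11.3729
Minimum integer c = ⌊11.3729⌋ + 1 = 12
Check: 12·4.13 = 49.56 > 46.97, while 11·4.13 = 45.43 ≤ 46.97

Final: 12 servers


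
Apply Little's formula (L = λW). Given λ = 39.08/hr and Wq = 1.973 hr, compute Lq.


Lq = λWq = 39.08·1.973 = 77.1048

Final: 77.1048


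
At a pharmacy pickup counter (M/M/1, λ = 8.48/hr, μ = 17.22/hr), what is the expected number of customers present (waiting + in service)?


ρ = λ/μ = 8.48/17.22 = 0.4925
L = ρ/(1−ρ) = 0.4925/(1 − 0.4925) = 0.4925/0.5075 = 0.9703

Final: 0.9703


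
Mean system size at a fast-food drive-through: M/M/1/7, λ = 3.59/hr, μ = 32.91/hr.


ρ = 3.59/32.91 = 0.1091
L = ρ[1 − (K+1)ρ^K + Kρ^(K+1)] / [(1−ρ)(1−ρ^(K+1))]
Numerator: 0.1091·(1 − 8·0.0000001838 + 7·0.00000002005) = 0.109085
Denominator: (0.8909)·(1.000000) = 0.890915
L = 0.109085/0.890915 = 0.1224

Final: 0.1224


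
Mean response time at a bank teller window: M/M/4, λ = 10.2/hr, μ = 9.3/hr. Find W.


a = 1.0968; ρ = 0.2742; P₀ = 0.333201
Lq = P₀·a^c·ρ/(c!(1−ρ)²) = 0.01046
Wq = Lq/λ = 0.01046/10.2 = 0.001025 hr
W = Wq + 1/μ = 0.001025 + 0.10753 = 0.10855 hr

Final: 0.10855 hr


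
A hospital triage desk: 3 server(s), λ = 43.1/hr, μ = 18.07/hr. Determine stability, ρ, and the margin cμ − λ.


Total capacity cμ = 3·18.07 = 54.21/hr
ρ = λ/(cμ) = 43.1/54.21 = 0.7951
Stable ⇔ ρ < 1: YES
Spare capacity = cμ − λ = 54.21 − 43.1 = 11.11/hr

Final: ρ = 0.7951; stable; margin = 11.11/hr


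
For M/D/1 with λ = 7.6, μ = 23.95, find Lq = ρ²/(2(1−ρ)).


ρ = 7.6/23.95 = 0.3173
M/D/1: Lq = ρ²/(2(1−ρ)) = 0.1007/(2·0.6827) = 0.07375

Final: 0.07375


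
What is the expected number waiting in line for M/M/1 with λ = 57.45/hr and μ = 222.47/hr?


ρ = 57.45/222.47 = 0.2582
Lq = ρ²/(1−ρ) = 0.06669/0.7418 = 0.08990

Final: 0.08990


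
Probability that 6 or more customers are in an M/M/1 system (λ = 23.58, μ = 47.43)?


ρ = 23.58/47.43 = 0.4972
P(N ≥ n) = ρ^n = 0.4972^6 = 0.015099

Final: 0.015099


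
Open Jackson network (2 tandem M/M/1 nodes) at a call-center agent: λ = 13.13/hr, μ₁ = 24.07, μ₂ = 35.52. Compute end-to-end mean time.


Each node sees arrival rate λ = 13.13/hr (tandem ⇒ throughput preserved).
W₁ = 1/(μ₁−λ) = 1/(24.07−13.13) = 0.09141 hr
W₂ = 1/(μ₂−λ) = 1/(35.52−13.13) = 0.04466 hr
W_total = W₁ + W₂ = 0.09141 + 0.04466 = 0.13607 hr

Final: 0.13607 hr


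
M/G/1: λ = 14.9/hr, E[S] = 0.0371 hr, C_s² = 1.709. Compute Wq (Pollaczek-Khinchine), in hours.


ρ = λ·E[S] = 14.9·0.0371 = 0.5528
E[S²] = E[S]²(1+C_s²) = 0.0371²·(1+1.709) = 0.003729
Wq = λ·E[S²]/(2(1−ρ)) = 14.9·0.003729/(2·0.4472) = 0.06212 hr

Final: 0.06212 hr


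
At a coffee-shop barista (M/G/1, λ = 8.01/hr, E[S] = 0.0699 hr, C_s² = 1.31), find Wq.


ρ = λ·E[S] = 8.01·0.0699 = 0.5599
E[S²] = E[S]²(1+C_s²) = 0.0699²·(1+1.31) = 0.011287
Wq = λ·E[S²]/(2(1−ρ)) = 8.01·0.011287/(2·0.4401) = 0.10271 hr

Final: 0.10271 hr


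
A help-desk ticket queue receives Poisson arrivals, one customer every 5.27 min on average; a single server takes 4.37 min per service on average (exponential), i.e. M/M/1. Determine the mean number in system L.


λ = 60/5.27 = 11.3852 /hr
μ = 60/4.37 = 13.7300 /hr
ρ = λ/μ = 11.3852/13.7300 = 0.8292
L = ρ/(1−ρ) = 0.8292/0.1708 = 4.8556

Final: 4.8556


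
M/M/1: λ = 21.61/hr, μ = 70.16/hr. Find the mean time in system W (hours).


W = 1/(μ−λ) = 1/(70.16 − 21.61) = 1/48.55 = 0.02060 hr

Final: 0.02060 hr


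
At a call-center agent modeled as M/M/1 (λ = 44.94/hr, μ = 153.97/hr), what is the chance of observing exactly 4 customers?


ρ = 44.94/153.97 = 0.2919
P_n = (1−ρ)·ρ^n = (1 − 0.2919)·0.2919^4 = 0.7081·0.007258 = 0.005139

Final: 0.005139


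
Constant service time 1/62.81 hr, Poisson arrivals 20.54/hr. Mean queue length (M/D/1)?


ρ = 20.54/62.81 = 0.3270
M/D/1: Lq = ρ²/(2(1−ρ)) = 0.1069/(2·0.6730) = 0.07945

Final: 0.07945


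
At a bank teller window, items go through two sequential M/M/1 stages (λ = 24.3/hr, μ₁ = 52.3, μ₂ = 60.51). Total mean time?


Each node sees arrival rate λ = 24.3/hr (tandem ⇒ throughput preserved).
W₁ = 1/(μ₁−λ) = 1/(52.3−24.3) = 0.03571 hr
W₂ = 1/(μ₂−λ) = 1/(60.51−24.3) = 0.02762 hr
W_total = W₁ + W₂ = 0.03571 + 0.02762 = 0.06333 hr

Final: 0.06333 hr


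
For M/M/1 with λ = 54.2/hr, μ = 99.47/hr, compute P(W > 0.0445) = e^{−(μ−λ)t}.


W ~ Exponential(μ−λ) for M/M/1.
μ − λ = 99.47 − 54.2 = 45.2700
P(W > t) = e^{−(μ−λ)t} = e^{−2.0145} = 0.133385

Final: 0.133385


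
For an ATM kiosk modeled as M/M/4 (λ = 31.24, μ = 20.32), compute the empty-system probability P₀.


a = λ/μ = 31.24/20.32 = 1.5374; ρ = a/c = 0.3844
Σ_{k=0}^{3} a^k/k! (terms k=0..3) = 1.00000 + 1.53740 + 1.18180 + 0.60563 = 4.32484
Tail: a^4/(4!(1−ρ)) = 5.58662/(24·0.6156) = 0.37810
P₀ = 1/(4.32484 + 0.37810) = 1/4.70294 = 0.212633

Final: 0.212633
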